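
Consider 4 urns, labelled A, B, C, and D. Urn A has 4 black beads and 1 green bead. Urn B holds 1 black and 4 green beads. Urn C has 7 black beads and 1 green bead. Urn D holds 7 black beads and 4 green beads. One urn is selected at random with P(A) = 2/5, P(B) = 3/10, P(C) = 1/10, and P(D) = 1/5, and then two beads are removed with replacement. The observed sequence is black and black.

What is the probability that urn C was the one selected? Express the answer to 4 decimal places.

Compute the likelihood of the observed sequence for each case: P(data | urn A) = (4/5)(4/5) = 0.64; P(data | urn B) = (1/5)(1/5) = 0.04; P(data | urn C) = (7/8)(7/8) = 0.76562; P(data | urn D) = (7/11)(7/11) = 0.40496.
Weighting by the prior gives 2/5 · 0.64 = 0.256, 3/10 · 0.04 = 0.012, 1/10 · 0.76562 = 0.076563, 1/5 · 0.40496 = 0.080992; with total 0.42555.
By Bayes' rule, P(urn C | data) = (0.076563) / (0.42555) = 0.17991.

0.1799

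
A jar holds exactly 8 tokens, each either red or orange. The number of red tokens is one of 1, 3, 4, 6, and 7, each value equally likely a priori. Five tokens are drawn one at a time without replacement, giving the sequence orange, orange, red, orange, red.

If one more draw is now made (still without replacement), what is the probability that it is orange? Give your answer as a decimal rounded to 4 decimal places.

0.5185

The likelihood of the observed sequence under each hypothesis: P(data | r = 1) = (7/8)(6/7)(1/6)(5/5)(0/4) = 0; P(data | r = 3) = (5/8)(4/7)(3/6)(3/5)(2/4) = 0.053571; P(data | r = 4) = (4/8)(3/7)(4/6)(2/5)(3/4) = 0.042857; P(data | r = 6) = (2/8)(1/7)(6/6)(0/5) = 0; P(data | r = 7) = (1/8)(0/7) = 0.
The prior-weighted likelihoods are 1/5 · 0 = 0, 1/5 · 0.053571 = 0.010714, 1/5 · 0.042857 = 0.0085714, 1/5 · 0 = 0, 1/5 · 0 = 0; summing to 0.019286.
The posterior is then P(r = 1 | data) = 0, P(r = 3 | data) = 0.55556, P(r = 4 | data) = 0.44444, P(r = 6 | data) = 0, P(r = 7 | data) = 0.
The predictive probability is P(orange next | data) = (2/3)(0.55556) + (1/3)(0.44444) = 0.51852.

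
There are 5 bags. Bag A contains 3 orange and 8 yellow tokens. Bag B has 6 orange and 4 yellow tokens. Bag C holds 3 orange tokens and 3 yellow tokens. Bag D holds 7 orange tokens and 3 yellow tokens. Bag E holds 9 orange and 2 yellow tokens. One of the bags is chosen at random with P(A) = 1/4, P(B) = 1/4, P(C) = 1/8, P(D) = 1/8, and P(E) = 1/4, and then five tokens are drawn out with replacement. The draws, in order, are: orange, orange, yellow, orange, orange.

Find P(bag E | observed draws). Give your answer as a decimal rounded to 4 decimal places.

0.4311

The likelihood of the observed sequence under each hypothesis: P(data | bag A) = (3/11)(3/11)(8/11)(3/11)(3/11) = 0.0040236; P(data | bag B) = (6/10)(6/10)(4/10)(6/10)(6/10) = 0.05184; P(data | bag C) = (3/6)(3/6)(3/6)(3/6)(3/6) = 0.03125; P(data | bag D) = (7/10)(7/10)(3/10)(7/10)(7/10) = 0.07203; P(data | bag E) = (9/11)(9/11)(2/11)(9/11)(9/11) = 0.081477.
Weighting by the prior gives 1/4 · 0.0040236 = 0.0010059, 1/4 · 0.05184 = 0.01296, 1/8 · 0.03125 = 0.0039062, 1/8 · 0.07203 = 0.0090037, 1/4 · 0.081477 = 0.020369; with total 0.047245.
By Bayes' rule, P(bag E | data) = (0.020369) / (0.047245) = 0.43114.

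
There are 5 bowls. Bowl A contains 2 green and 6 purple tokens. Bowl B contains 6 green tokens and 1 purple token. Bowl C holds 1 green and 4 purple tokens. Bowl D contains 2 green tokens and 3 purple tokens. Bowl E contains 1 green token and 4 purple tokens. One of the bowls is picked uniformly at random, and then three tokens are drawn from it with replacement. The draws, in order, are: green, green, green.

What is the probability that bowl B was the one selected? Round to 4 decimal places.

0.8682

Under each hypothesis, the probability of the observed sequence is: P(data | bowl A) = (2/8)(2/8)(2/8) = 0.015625; P(data | bowl B) = (6/7)(6/7)(6/7) = 0.62974; P(data | bowl C) = (1/5)(1/5)(1/5) = 0.008; P(data | bowl D) = (2/5)(2/5)(2/5) = 0.064; P(data | bowl E) = (1/5)(1/5)(1/5) = 0.008.
Weighting by the prior gives 1/5 · 0.015625 = 0.003125, 1/5 · 0.62974 = 0.12595, 1/5 · 0.008 = 0.0016, 1/5 · 0.064 = 0.0128, 1/5 · 0.008 = 0.0016; with total 0.14507.
Hence P(bowl B | data) = (0.12595) / (0.14507) = 0.86817.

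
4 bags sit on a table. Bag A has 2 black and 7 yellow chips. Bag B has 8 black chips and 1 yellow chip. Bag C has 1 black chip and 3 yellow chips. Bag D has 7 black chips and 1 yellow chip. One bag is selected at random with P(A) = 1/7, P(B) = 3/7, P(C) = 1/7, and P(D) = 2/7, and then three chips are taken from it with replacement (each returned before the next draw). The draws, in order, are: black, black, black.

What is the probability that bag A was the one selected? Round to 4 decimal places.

The likelihood of the observed sequence under each hypothesis: P(data | bag A) = (2/9)(2/9)(2/9) = 0.010974; P(data | bag B) = (8/9)(8/9)(8/9) = 0.70233; P(data | bag C) = (1/4)(1/4)(1/4) = 0.015625; P(data | bag D) = (7/8)(7/8)(7/8) = 0.66992.
Multiplying each by its prior: 1/7 · 0.010974 = 0.0015677, 3/7 · 0.70233 = 0.301, 1/7 · 0.015625 = 0.0022321, 2/7 · 0.66992 = 0.19141; with total 0.49621.
So P(bag A | data) = (0.0015677) / (0.49621) = 0.0031594.

0.0032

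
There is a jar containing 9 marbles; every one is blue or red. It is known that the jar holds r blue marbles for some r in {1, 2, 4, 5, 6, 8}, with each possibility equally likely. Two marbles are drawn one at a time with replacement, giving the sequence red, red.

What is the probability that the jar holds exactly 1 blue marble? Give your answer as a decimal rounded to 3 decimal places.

0.390

Compute the likelihood of the observed sequence for each case: P(data | r = 1) = (8/9)(8/9) = 64/81; P(data | r = 2) = (7/9)(7/9) = 49/81; P(data | r = 4) = (5/9)(5/9) = 25/81; P(data | r = 5) = (4/9)(4/9) = 16/81; P(data | r = 6) = (3/9)(3/9) = 1/9; P(data | r = 8) = (1/9)(1/9) = 1/81.
Multiplying each by its prior: 1/6 · 64/81 = 32/243, 1/6 · 49/81 = 49/486, 1/6 · 25/81 = 25/486, 1/6 · 16/81 = 8/243, 1/6 · 1/9 = 1/54, 1/6 · 1/81 = 1/486; these sum to 82/243.
Hence P(r = 1 | data) = (32/243) / (82/243) = 16/41.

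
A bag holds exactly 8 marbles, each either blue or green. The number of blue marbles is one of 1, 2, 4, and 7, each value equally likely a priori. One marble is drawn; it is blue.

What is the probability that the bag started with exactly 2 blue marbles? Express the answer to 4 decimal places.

Compute the likelihood of this draw for each case: P(data | r = 1) = (1/8) = 1/8; P(data | r = 2) = (2/8) = 1/4; P(data | r = 4) = (4/8) = 1/2; P(data | r = 7) = (7/8) = 7/8.
Weighting by the prior gives 1/4 · 1/8 = 1/32, 1/4 · 1/4 = 1/16, 1/4 · 1/2 = 1/8, 1/4 · 7/8 = 7/32; with total 7/16.
So P(r = 2 | data) = (1/16) / (7/16) = 1/7.

0.1429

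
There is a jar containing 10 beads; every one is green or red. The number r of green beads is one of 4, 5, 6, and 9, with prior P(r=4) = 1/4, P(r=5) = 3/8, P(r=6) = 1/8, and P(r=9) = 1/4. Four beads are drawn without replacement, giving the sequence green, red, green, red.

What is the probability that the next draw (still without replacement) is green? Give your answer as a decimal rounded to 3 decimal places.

The likelihood of the observed sequence under each hypothesis: P(data | r = 4) = (4/10)(6/9)(3/8)(5/7) = 1/14; P(data | r = 5) = (5/10)(5/9)(4/8)(4/7) = 5/63; P(data | r = 6) = (6/10)(4/9)(5/8)(3/7) = 1/14; P(data | r = 9) = (9/10)(1/9)(8/8)(0/7) = 0.
Multiplying each by its prior: 1/4 · 1/14 = 1/56, 3/8 · 5/63 = 5/168, 1/8 · 1/14 = 1/112, 1/4 · 0 = 0; these sum to 19/336.
Normalising, the posterior is P(r = 4 | data) = 6/19, P(r = 5 | data) = 10/19, P(r = 6 | data) = 3/19, P(r = 9 | data) = 0.
So P(green next | data) = Σ P(green next | H) P(H | data) = (1/3)(6/19) + (1/2)(10/19) + (2/3)(3/19) = 9/19.

0.474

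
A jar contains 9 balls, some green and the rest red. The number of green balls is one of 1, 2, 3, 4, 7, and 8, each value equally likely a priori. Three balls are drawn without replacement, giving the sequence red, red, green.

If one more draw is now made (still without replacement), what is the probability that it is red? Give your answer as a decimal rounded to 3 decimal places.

0.698

For each hypothesis, P(data | H) works out to: P(data | r = 1) = (8/9)(7/8)(1/7) = 1/9; P(data | r = 2) = (7/9)(6/8)(2/7) = 1/6; P(data | r = 3) = (6/9)(5/8)(3/7) = 5/28; P(data | r = 4) = (5/9)(4/8)(4/7) = 10/63; P(data | r = 7) = (2/9)(1/8)(7/7) = 1/36; P(data | r = 8) = (1/9)(0/8) = 0.
Weighting by the prior gives 1/6 · 1/9 = 1/54, 1/6 · 1/6 = 1/36, 1/6 · 5/28 = 5/168, 1/6 · 10/63 = 5/189, 1/6 · 1/36 = 1/216, 1/6 · 0 = 0; summing to 3/28.
Normalising, the posterior is P(r = 1 | data) = 14/81, P(r = 2 | data) = 7/27, P(r = 3 | data) = 5/18, P(r = 4 | data) = 20/81, P(r = 7 | data) = 7/162, P(r = 8 | data) = 0.
So P(red next | data) = Σ P(red next | H) P(H | data) = (1)(14/81) + (5/6)(7/27) + (2/3)(5/18) + (1/2)(20/81) + (0)(7/162) = 113/162.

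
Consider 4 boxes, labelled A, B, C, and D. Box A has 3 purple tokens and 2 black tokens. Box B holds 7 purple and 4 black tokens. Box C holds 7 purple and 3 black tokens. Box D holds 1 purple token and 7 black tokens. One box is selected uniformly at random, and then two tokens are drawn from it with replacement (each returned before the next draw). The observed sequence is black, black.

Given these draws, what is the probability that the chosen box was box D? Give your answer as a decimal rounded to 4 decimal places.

Under each hypothesis, the probability of the observed sequence is: P(data | box A) = (2/5)(2/5) = 0.16; P(data | box B) = (4/11)(4/11) = 0.13223; P(data | box C) = (3/10)(3/10) = 0.09; P(data | box D) = (7/8)(7/8) = 0.76562.
Multiplying each by its prior: 1/4 · 0.16 = 0.04, 1/4 · 0.13223 = 0.033058, 1/4 · 0.09 = 0.0225, 1/4 · 0.76562 = 0.19141; summing to 0.28696.
By Bayes' rule, P(box D | data) = (0.19141) / (0.28696) = 0.667.

0.6670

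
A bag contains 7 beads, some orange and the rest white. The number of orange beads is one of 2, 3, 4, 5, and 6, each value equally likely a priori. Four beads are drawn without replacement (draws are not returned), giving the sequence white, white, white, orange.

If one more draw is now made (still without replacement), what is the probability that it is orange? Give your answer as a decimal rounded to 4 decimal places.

0.5185

The likelihood of the observed sequence under each hypothesis: P(data | r = 2) = (5/7)(4/6)(3/5)(2/4) = 1/7; P(data | r = 3) = (4/7)(3/6)(2/5)(3/4) = 3/35; P(data | r = 4) = (3/7)(2/6)(1/5)(4/4) = 1/35; P(data | r = 5) = (2/7)(1/6)(0/5) = 0; P(data | r = 6) = (1/7)(0/6) = 0.
Weighting by the prior gives 1/5 · 1/7 = 1/35, 1/5 · 3/35 = 3/175, 1/5 · 1/35 = 1/175, 1/5 · 0 = 0, 1/5 · 0 = 0; summing to 9/175.
The posterior is then P(r = 2 | data) = 5/9, P(r = 3 | data) = 1/3, P(r = 4 | data) = 1/9, P(r = 5 | data) = 0, P(r = 6 | data) = 0.
The predictive probability is P(orange next | data) = (1/3)(5/9) + (2/3)(1/3) + (1)(1/9) = 14/27.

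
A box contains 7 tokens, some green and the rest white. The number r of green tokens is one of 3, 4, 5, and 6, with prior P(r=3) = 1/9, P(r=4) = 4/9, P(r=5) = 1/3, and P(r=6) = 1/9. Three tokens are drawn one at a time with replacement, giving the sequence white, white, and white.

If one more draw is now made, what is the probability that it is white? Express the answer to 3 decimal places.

The likelihood of the observed sequence under each hypothesis: P(data | r = 3) = (4/7)(4/7)(4/7) = 0.18659; P(data | r = 4) = (3/7)(3/7)(3/7) = 0.078717; P(data | r = 5) = (2/7)(2/7)(2/7) = 0.023324; P(data | r = 6) = (1/7)(1/7)(1/7) = 0.0029155.
The prior-weighted likelihoods are 1/9 · 0.18659 = 0.020732, 4/9 · 0.078717 = 0.034985, 1/3 · 0.023324 = 0.0077745, 1/9 · 0.0029155 = 0.00032394; these sum to 0.063816.
Normalising, the posterior is P(r = 3 | data) = 0.32487, P(r = 4 | data) = 0.54822, P(r = 5 | data) = 0.12183, P(r = 6 | data) = 0.0050761.
So P(white next | data) = Σ P(white next | H) P(H | data) = (4/7)(0.32487) + (3/7)(0.54822) + (2/7)(0.12183) + (1/7)(0.0050761) = 0.45613.

0.456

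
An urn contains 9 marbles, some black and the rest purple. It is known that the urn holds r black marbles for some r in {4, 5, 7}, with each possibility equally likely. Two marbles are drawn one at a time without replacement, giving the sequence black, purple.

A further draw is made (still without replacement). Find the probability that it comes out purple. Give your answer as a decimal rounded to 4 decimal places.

0.4074

Compute the likelihood of the observed sequence for each case: P(data | r = 4) = (4/9)(5/8) = 5/18; P(data | r = 5) = (5/9)(4/8) = 5/18; P(data | r = 7) = (7/9)(2/8) = 7/36.
Weighting by the prior gives 1/3 · 5/18 = 5/54, 1/3 · 5/18 = 5/54, 1/3 · 7/36 = 7/108; summing to 1/4.
The posterior is then P(r = 4 | data) = 10/27, P(r = 5 | data) = 10/27, P(r = 7 | data) = 7/27.
The predictive probability is P(purple next | data) = (4/7)(10/27) + (3/7)(10/27) + (1/7)(7/27) = 11/27.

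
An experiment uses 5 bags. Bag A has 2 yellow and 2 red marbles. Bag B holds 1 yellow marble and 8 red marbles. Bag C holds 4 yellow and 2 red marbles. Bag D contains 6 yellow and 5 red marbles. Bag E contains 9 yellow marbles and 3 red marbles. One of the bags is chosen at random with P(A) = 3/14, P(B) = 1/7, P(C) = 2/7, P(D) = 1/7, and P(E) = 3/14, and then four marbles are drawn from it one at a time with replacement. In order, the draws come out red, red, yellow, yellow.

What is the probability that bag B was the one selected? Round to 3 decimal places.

For each hypothesis, P(data | H) works out to: P(data | bag A) = (2/4)(2/4)(2/4)(2/4) = 0.0625; P(data | bag B) = (8/9)(8/9)(1/9)(1/9) = 0.0097546; P(data | bag C) = (2/6)(2/6)(4/6)(4/6) = 0.049383; P(data | bag D) = (5/11)(5/11)(6/11)(6/11) = 0.061471; P(data | bag E) = (3/12)(3/12)(9/12)(9/12) = 0.035156.
Weighting by the prior gives 3/14 · 0.0625 = 0.013393, 1/7 · 0.0097546 = 0.0013935, 2/7 · 0.049383 = 0.014109, 1/7 · 0.061471 = 0.0087816, 3/14 · 0.035156 = 0.0075335; these sum to 0.045211.
By Bayes' rule, P(bag B | data) = (0.0013935) / (0.045211) = 0.030823.

0.031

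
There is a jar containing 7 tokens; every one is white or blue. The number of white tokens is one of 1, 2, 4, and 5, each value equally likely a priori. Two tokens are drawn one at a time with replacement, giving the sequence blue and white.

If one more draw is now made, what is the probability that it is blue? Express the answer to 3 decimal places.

The likelihood of the observed sequence under each hypothesis: P(data | r = 1) = (6/7)(1/7) = 6/49; P(data | r = 2) = (5/7)(2/7) = 10/49; P(data | r = 4) = (3/7)(4/7) = 12/49; P(data | r = 5) = (2/7)(5/7) = 10/49.
The prior-weighted likelihoods are 1/4 · 6/49 = 3/98, 1/4 · 10/49 = 5/98, 1/4 · 12/49 = 3/49, 1/4 · 10/49 = 5/98; with total 19/98.
Normalising, the posterior is P(r = 1 | data) = 3/19, P(r = 2 | data) = 5/19, P(r = 4 | data) = 6/19, P(r = 5 | data) = 5/19.
The predictive probability is P(blue next | data) = (6/7)(3/19) + (5/7)(5/19) + (3/7)(6/19) + (2/7)(5/19) = 71/133.

0.534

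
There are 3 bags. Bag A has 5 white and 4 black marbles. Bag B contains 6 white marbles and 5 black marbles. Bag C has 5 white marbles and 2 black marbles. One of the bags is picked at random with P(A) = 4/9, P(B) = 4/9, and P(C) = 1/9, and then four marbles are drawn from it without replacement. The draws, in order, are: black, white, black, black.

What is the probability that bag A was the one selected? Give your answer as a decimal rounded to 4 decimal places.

0.4661

Compute the likelihood of the observed sequence for each case: P(data | bag A) = (4/9)(5/8)(3/7)(2/6) = 0.039683; P(data | bag B) = (5/11)(6/10)(4/9)(3/8) = 0.045455; P(data | bag C) = (2/7)(5/6)(1/5)(0/4) = 0.
Multiplying each by its prior: 4/9 · 0.039683 = 0.017637, 4/9 · 0.045455 = 0.020202, 1/9 · 0 = 0; summing to 0.037839.
Hence P(bag A | data) = (0.017637) / (0.037839) = 0.4661.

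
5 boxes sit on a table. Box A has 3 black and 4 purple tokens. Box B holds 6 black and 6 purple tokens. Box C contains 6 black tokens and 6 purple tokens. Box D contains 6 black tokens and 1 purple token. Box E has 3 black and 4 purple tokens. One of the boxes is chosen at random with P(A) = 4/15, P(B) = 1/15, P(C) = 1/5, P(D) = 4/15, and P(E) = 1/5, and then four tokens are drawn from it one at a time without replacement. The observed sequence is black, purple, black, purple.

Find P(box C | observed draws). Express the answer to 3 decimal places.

0.252

Compute the likelihood of the observed sequence for each case: P(data | box A) = (3/7)(4/6)(2/5)(3/4) = 0.085714; P(data | box B) = (6/12)(6/11)(5/10)(5/9) = 0.075758; P(data | box C) = (6/12)(6/11)(5/10)(5/9) = 0.075758; P(data | box D) = (6/7)(1/6)(5/5)(0/4) = 0; P(data | box E) = (3/7)(4/6)(2/5)(3/4) = 0.085714.
Multiplying each by its prior: 4/15 · 0.085714 = 0.022857, 1/15 · 0.075758 = 0.0050505, 1/5 · 0.075758 = 0.015152, 4/15 · 0 = 0, 1/5 · 0.085714 = 0.017143; summing to 0.060202.
So P(box C | data) = (0.015152) / (0.060202) = 0.25168.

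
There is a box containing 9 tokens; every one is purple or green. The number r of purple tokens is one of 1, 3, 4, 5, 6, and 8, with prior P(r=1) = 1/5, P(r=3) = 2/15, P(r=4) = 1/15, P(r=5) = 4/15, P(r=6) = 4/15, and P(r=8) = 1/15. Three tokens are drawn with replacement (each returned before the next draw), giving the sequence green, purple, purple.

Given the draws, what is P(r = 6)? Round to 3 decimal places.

Compute the likelihood of the observed sequence for each case: P(data | r = 1) = (8/9)(1/9)(1/9) = 0.010974; P(data | r = 3) = (6/9)(3/9)(3/9) = 0.074074; P(data | r = 4) = (5/9)(4/9)(4/9) = 0.10974; P(data | r = 5) = (4/9)(5/9)(5/9) = 0.13717; P(data | r = 6) = (3/9)(6/9)(6/9) = 0.14815; P(data | r = 8) = (1/9)(8/9)(8/9) = 0.087791.
The prior-weighted likelihoods are 1/5 · 0.010974 = 0.0021948, 2/15 · 0.074074 = 0.0098765, 1/15 · 0.10974 = 0.007316, 4/15 · 0.13717 = 0.03658, 4/15 · 0.14815 = 0.039506, 1/15 · 0.087791 = 0.0058528; summing to 0.10133.
Therefore the posterior P(r = 6 | data) = (0.039506) / (0.10133) = 0.38989.

0.390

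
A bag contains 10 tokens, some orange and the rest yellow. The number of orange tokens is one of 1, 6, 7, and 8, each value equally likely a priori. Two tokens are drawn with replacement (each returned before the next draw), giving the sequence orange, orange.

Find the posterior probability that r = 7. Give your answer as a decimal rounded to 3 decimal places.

0.327

For each hypothesis, P(data | H) works out to: P(data | r = 1) = (1/10)(1/10) = 1/100; P(data | r = 6) = (6/10)(6/10) = 9/25; P(data | r = 7) = (7/10)(7/10) = 49/100; P(data | r = 8) = (8/10)(8/10) = 16/25.
The prior-weighted likelihoods are 1/4 · 1/100 = 1/400, 1/4 · 9/25 = 9/100, 1/4 · 49/100 = 49/400, 1/4 · 16/25 = 4/25; with total 3/8.
By Bayes' rule, P(r = 7 | data) = (49/400) / (3/8) = 49/150.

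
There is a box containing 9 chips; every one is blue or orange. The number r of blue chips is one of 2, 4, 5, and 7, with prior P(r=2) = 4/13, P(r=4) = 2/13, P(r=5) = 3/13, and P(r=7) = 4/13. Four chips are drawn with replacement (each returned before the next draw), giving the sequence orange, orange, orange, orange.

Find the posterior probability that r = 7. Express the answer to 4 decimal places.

0.0055

Under each hypothesis, the probability of the observed sequence is: P(data | r = 2) = (7/9)(7/9)(7/9)(7/9) = 0.36595; P(data | r = 4) = (5/9)(5/9)(5/9)(5/9) = 0.09526; P(data | r = 5) = (4/9)(4/9)(4/9)(4/9) = 0.039018; P(data | r = 7) = (2/9)(2/9)(2/9)(2/9) = 0.0024387.
The prior-weighted likelihoods are 4/13 · 0.36595 = 0.1126, 2/13 · 0.09526 = 0.014655, 3/13 · 0.039018 = 0.0090043, 4/13 · 0.0024387 = 0.00075035; with total 0.13701.
By Bayes' rule, P(r = 7 | data) = (0.00075035) / (0.13701) = 0.0054766.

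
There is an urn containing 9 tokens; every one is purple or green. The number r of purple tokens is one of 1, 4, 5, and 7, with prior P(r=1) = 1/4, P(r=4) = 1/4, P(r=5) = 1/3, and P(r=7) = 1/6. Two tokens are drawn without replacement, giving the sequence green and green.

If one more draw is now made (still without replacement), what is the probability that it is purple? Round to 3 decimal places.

Under each hypothesis, the probability of the observed sequence is: P(data | r = 1) = (8/9)(7/8) = 7/9; P(data | r = 4) = (5/9)(4/8) = 5/18; P(data | r = 5) = (4/9)(3/8) = 1/6; P(data | r = 7) = (2/9)(1/8) = 1/36.
The prior-weighted likelihoods are 1/4 · 7/9 = 7/36, 1/4 · 5/18 = 5/72, 1/3 · 1/6 = 1/18, 1/6 · 1/36 = 1/216; these sum to 35/108.
The posterior is then P(r = 1 | data) = 3/5, P(r = 4 | data) = 3/14, P(r = 5 | data) = 6/35, P(r = 7 | data) = 1/70.
The predictive probability is P(purple next | data) = (1/7)(3/5) + (4/7)(3/14) + (5/7)(6/35) + (1)(1/70) = 169/490.

0.345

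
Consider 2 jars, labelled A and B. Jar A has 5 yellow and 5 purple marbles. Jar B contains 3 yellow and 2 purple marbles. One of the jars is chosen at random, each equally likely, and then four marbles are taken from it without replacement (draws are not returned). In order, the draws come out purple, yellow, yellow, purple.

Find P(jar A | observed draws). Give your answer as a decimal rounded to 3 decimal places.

0.442

Compute the likelihood of the observed sequence for each case: P(data | jar A) = (5/10)(5/9)(4/8)(4/7) = 0.079365; P(data | jar B) = (2/5)(3/4)(2/3)(1/2) = 0.1.
The prior-weighted likelihoods are 1/2 · 0.079365 = 0.039683, 1/2 · 0.1 = 0.05; summing to 0.089683.
By Bayes' rule, P(jar A | data) = (0.039683) / (0.089683) = 0.44248.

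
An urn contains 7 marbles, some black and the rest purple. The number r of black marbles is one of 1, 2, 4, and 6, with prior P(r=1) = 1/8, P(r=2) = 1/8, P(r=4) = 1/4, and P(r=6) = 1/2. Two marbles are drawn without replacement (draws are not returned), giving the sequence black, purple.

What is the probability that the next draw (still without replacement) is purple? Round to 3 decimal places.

The likelihood of the observed sequence under each hypothesis: P(data | r = 1) = (1/7)(6/6) = 1/7; P(data | r = 2) = (2/7)(5/6) = 5/21; P(data | r = 4) = (4/7)(3/6) = 2/7; P(data | r = 6) = (6/7)(1/6) = 1/7.
Weighting by the prior gives 1/8 · 1/7 = 1/56, 1/8 · 5/21 = 5/168, 1/4 · 2/7 = 1/14, 1/2 · 1/7 = 1/14; these sum to 4/21.
Normalising, the posterior is P(r = 1 | data) = 3/32, P(r = 2 | data) = 5/32, P(r = 4 | data) = 3/8, P(r = 6 | data) = 3/8.
The predictive probability is P(purple next | data) = (1)(3/32) + (4/5)(5/32) + (2/5)(3/8) + (0)(3/8) = 59/160.

0.369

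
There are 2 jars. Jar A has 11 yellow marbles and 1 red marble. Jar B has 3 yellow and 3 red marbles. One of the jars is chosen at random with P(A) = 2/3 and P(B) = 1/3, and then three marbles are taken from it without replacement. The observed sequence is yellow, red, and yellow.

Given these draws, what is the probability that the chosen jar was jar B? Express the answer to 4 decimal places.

0.4737

Compute the likelihood of the observed sequence for each case: P(data | jar A) = (11/12)(1/11)(10/10) = 1/12; P(data | jar B) = (3/6)(3/5)(2/4) = 3/20.
Multiplying each by its prior: 2/3 · 1/12 = 1/18, 1/3 · 3/20 = 1/20; these sum to 19/180.
So P(jar B | data) = (1/20) / (19/180) = 9/19.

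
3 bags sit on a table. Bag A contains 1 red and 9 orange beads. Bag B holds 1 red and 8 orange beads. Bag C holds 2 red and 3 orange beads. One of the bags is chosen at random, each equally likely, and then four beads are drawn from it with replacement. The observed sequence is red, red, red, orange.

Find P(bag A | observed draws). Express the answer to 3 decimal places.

0.022

Under each hypothesis, the probability of the observed sequence is: P(data | bag A) = (1/10)(1/10)(1/10)(9/10) = 0.0009; P(data | bag B) = (1/9)(1/9)(1/9)(8/9) = 0.0012193; P(data | bag C) = (2/5)(2/5)(2/5)(3/5) = 0.0384.
Multiplying each by its prior: 1/3 · 0.0009 = 0.0003, 1/3 · 0.0012193 = 0.00040644, 1/3 · 0.0384 = 0.0128; summing to 0.013506.
By Bayes' rule, P(bag A | data) = (0.0003) / (0.013506) = 0.022212.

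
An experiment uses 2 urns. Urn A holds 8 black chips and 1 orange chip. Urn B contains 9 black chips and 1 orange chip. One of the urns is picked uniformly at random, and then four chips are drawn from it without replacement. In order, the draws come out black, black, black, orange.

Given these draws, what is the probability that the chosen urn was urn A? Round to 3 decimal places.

0.526

Under each hypothesis, the probability of the observed sequence is: P(data | urn A) = (8/9)(7/8)(6/7)(1/6) = 1/9; P(data | urn B) = (9/10)(8/9)(7/8)(1/7) = 1/10.
The prior-weighted likelihoods are 1/2 · 1/9 = 1/18, 1/2 · 1/10 = 1/20; these sum to 19/180.
By Bayes' rule, P(urn A | data) = (1/18) / (19/180) = 10/19.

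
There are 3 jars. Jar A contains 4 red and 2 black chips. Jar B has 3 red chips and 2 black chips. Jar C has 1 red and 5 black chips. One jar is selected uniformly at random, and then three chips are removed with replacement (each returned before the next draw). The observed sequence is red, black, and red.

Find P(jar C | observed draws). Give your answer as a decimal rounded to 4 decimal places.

0.0734

Compute the likelihood of the observed sequence for each case: P(data | jar A) = (4/6)(2/6)(4/6) = 0.14815; P(data | jar B) = (3/5)(2/5)(3/5) = 0.144; P(data | jar C) = (1/6)(5/6)(1/6) = 0.023148.
The prior-weighted likelihoods are 1/3 · 0.14815 = 0.049383, 1/3 · 0.144 = 0.048, 1/3 · 0.023148 = 0.007716; these sum to 0.1051.
Therefore the posterior P(jar C | data) = (0.007716) / (0.1051) = 0.073417.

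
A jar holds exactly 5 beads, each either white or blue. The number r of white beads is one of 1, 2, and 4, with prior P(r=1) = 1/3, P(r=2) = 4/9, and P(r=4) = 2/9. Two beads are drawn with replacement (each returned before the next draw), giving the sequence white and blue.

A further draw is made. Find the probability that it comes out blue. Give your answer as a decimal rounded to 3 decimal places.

Under each hypothesis, the probability of the observed sequence is: P(data | r = 1) = (1/5)(4/5) = 4/25; P(data | r = 2) = (2/5)(3/5) = 6/25; P(data | r = 4) = (4/5)(1/5) = 4/25.
The prior-weighted likelihoods are 1/3 · 4/25 = 4/75, 4/9 · 6/25 = 8/75, 2/9 · 4/25 = 8/225; with total 44/225.
Normalising, the posterior is P(r = 1 | data) = 3/11, P(r = 2 | data) = 6/11, P(r = 4 | data) = 2/11.
Averaging over the posterior, P(blue next | data) = (4/5)(3/11) + (3/5)(6/11) + (1/5)(2/11) = 32/55.

0.582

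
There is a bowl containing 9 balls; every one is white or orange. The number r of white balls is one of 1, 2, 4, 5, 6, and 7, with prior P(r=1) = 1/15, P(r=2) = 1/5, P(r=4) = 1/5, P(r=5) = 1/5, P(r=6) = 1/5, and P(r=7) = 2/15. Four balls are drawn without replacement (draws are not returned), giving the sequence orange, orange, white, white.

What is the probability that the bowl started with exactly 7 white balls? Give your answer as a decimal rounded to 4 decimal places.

0.0700

The likelihood of the observed sequence under each hypothesis: P(data | r = 1) = (8/9)(7/8)(1/7)(0/6) = 0; P(data | r = 2) = (7/9)(6/8)(2/7)(1/6) = 1/36; P(data | r = 4) = (5/9)(4/8)(4/7)(3/6) = 5/63; P(data | r = 5) = (4/9)(3/8)(5/7)(4/6) = 5/63; P(data | r = 6) = (3/9)(2/8)(6/7)(5/6) = 5/84; P(data | r = 7) = (2/9)(1/8)(7/7)(6/6) = 1/36.
The prior-weighted likelihoods are 1/15 · 0 = 0, 1/5 · 1/36 = 1/180, 1/5 · 5/63 = 1/63, 1/5 · 5/63 = 1/63, 1/5 · 5/84 = 1/84, 2/15 · 1/36 = 1/270; summing to 10/189.
So P(r = 7 | data) = (1/270) / (10/189) = 7/100.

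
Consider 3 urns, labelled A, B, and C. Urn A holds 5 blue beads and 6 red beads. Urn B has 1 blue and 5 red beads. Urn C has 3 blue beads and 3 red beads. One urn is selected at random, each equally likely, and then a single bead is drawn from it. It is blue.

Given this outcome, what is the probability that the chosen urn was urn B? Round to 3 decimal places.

Under each hypothesis, the probability of this draw is: P(data | urn A) = (5/11) = 5/11; P(data | urn B) = (1/6) = 1/6; P(data | urn C) = (3/6) = 1/2.
Weighting by the prior gives 1/3 · 5/11 = 5/33, 1/3 · 1/6 = 1/18, 1/3 · 1/2 = 1/6; with total 37/99.
Hence P(urn B | data) = (1/18) / (37/99) = 11/74.

0.149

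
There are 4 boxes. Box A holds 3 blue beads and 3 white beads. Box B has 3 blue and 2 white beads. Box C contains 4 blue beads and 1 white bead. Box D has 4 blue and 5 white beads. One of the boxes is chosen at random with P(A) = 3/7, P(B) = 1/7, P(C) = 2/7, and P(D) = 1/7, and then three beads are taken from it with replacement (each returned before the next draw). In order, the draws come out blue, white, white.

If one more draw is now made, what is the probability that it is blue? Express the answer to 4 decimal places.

0.5315

Compute the likelihood of the observed sequence for each case: P(data | box A) = (3/6)(3/6)(3/6) = 0.125; P(data | box B) = (3/5)(2/5)(2/5) = 0.096; P(data | box C) = (4/5)(1/5)(1/5) = 0.032; P(data | box D) = (4/9)(5/9)(5/9) = 0.13717.
Multiplying each by its prior: 3/7 · 0.125 = 0.053571, 1/7 · 0.096 = 0.013714, 2/7 · 0.032 = 0.0091429, 1/7 · 0.13717 = 0.019596; these sum to 0.096025.
Normalising, the posterior is P(box A | data) = 0.55789, P(box B | data) = 0.14282, P(box C | data) = 0.095213, P(box D | data) = 0.20408.
Averaging over the posterior, P(blue next | data) = (1/2)(0.55789) + (3/5)(0.14282) + (4/5)(0.095213) + (4/9)(0.20408) = 0.53151.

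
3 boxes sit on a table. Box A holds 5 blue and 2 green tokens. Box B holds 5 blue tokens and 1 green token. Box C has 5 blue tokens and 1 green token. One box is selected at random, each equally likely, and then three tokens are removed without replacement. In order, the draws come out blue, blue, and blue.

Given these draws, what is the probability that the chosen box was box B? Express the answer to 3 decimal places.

0.389

The likelihood of the observed sequence under each hypothesis: P(data | box A) = (5/7)(4/6)(3/5) = 2/7; P(data | box B) = (5/6)(4/5)(3/4) = 1/2; P(data | box C) = (5/6)(4/5)(3/4) = 1/2.
The prior-weighted likelihoods are 1/3 · 2/7 = 2/21, 1/3 · 1/2 = 1/6, 1/3 · 1/2 = 1/6; with total 3/7.
Hence P(box B | data) = (1/6) / (3/7) = 7/18.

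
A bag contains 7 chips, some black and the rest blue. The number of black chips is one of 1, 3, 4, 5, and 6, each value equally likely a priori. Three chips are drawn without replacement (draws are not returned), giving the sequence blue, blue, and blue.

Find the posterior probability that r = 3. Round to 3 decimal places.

0.160

For each hypothesis, P(data | H) works out to: P(data | r = 1) = (6/7)(5/6)(4/5) = 4/7; P(data | r = 3) = (4/7)(3/6)(2/5) = 4/35; P(data | r = 4) = (3/7)(2/6)(1/5) = 1/35; P(data | r = 5) = (2/7)(1/6)(0/5) = 0; P(data | r = 6) = (1/7)(0/6) = 0.
Multiplying each by its prior: 1/5 · 4/7 = 4/35, 1/5 · 4/35 = 4/175, 1/5 · 1/35 = 1/175, 1/5 · 0 = 0, 1/5 · 0 = 0; these sum to 1/7.
Hence P(r = 3 | data) = (4/175) / (1/7) = 4/25.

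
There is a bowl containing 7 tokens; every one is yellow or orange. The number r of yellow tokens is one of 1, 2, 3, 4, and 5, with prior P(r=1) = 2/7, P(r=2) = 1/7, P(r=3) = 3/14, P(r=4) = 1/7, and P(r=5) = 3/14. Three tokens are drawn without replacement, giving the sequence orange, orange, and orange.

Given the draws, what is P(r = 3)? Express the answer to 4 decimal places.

The likelihood of the observed sequence under each hypothesis: P(data | r = 1) = (6/7)(5/6)(4/5) = 4/7; P(data | r = 2) = (5/7)(4/6)(3/5) = 2/7; P(data | r = 3) = (4/7)(3/6)(2/5) = 4/35; P(data | r = 4) = (3/7)(2/6)(1/5) = 1/35; P(data | r = 5) = (2/7)(1/6)(0/5) = 0.
The prior-weighted likelihoods are 2/7 · 4/7 = 8/49, 1/7 · 2/7 = 2/49, 3/14 · 4/35 = 6/245, 1/7 · 1/35 = 1/245, 3/14 · 0 = 0; summing to 57/245.
So P(r = 3 | data) = (6/245) / (57/245) = 2/19.

0.1053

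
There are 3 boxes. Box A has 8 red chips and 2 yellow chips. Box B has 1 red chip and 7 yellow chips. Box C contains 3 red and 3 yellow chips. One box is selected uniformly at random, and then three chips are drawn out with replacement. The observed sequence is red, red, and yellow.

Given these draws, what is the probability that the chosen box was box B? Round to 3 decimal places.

0.051

The likelihood of the observed sequence under each hypothesis: P(data | box A) = (8/10)(8/10)(2/10) = 0.128; P(data | box B) = (1/8)(1/8)(7/8) = 0.013672; P(data | box C) = (3/6)(3/6)(3/6) = 0.125.
The prior-weighted likelihoods are 1/3 · 0.128 = 0.042667, 1/3 · 0.013672 = 0.0045573, 1/3 · 0.125 = 0.041667; with total 0.088891.
By Bayes' rule, P(box B | data) = (0.0045573) / (0.088891) = 0.051269.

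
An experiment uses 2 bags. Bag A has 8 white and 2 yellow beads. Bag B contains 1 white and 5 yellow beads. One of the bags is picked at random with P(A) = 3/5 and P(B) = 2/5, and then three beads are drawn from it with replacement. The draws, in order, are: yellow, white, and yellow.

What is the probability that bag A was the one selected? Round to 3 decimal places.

Under each hypothesis, the probability of the observed sequence is: P(data | bag A) = (2/10)(8/10)(2/10) = 0.032; P(data | bag B) = (5/6)(1/6)(5/6) = 0.11574.
The prior-weighted likelihoods are 3/5 · 0.032 = 0.0192, 2/5 · 0.11574 = 0.046296; these sum to 0.065496.
Hence P(bag A | data) = (0.0192) / (0.065496) = 0.29315.

0.293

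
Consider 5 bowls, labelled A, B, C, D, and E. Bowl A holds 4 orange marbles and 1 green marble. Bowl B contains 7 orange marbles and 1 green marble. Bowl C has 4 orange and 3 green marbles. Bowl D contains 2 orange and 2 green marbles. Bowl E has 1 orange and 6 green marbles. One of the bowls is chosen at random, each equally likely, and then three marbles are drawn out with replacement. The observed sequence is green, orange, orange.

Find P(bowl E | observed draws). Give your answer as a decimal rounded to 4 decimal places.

The likelihood of the observed sequence under each hypothesis: P(data | bowl A) = (1/5)(4/5)(4/5) = 0.128; P(data | bowl B) = (1/8)(7/8)(7/8) = 0.095703; P(data | bowl C) = (3/7)(4/7)(4/7) = 0.13994; P(data | bowl D) = (2/4)(2/4)(2/4) = 0.125; P(data | bowl E) = (6/7)(1/7)(1/7) = 0.017493.
Weighting by the prior gives 1/5 · 0.128 = 0.0256, 1/5 · 0.095703 = 0.019141, 1/5 · 0.13994 = 0.027988, 1/5 · 0.125 = 0.025, 1/5 · 0.017493 = 0.0034985; these sum to 0.10123.
By Bayes' rule, P(bowl E | data) = (0.0034985) / (0.10123) = 0.034561.

0.0346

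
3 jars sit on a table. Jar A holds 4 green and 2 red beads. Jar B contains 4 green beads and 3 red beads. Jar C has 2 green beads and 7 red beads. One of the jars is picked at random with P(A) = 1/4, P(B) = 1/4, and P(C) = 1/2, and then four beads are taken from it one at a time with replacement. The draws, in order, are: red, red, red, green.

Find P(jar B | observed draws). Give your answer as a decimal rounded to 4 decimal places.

0.1613

Compute the likelihood of the observed sequence for each case: P(data | jar A) = (2/6)(2/6)(2/6)(4/6) = 0.024691; P(data | jar B) = (3/7)(3/7)(3/7)(4/7) = 0.044981; P(data | jar C) = (7/9)(7/9)(7/9)(2/9) = 0.10456.
Multiplying each by its prior: 1/4 · 0.024691 = 0.0061728, 1/4 · 0.044981 = 0.011245, 1/2 · 0.10456 = 0.052279; these sum to 0.069697.
Hence P(jar B | data) = (0.011245) / (0.069697) = 0.16135.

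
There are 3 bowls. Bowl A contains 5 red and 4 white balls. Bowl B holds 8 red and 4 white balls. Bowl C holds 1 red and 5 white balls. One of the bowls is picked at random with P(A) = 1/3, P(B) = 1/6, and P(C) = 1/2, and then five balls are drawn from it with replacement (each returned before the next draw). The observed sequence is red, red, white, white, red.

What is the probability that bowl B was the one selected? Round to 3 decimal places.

0.298

For each hypothesis, P(data | H) works out to: P(data | bowl A) = (5/9)(5/9)(4/9)(4/9)(5/9) = 0.03387; P(data | bowl B) = (8/12)(8/12)(4/12)(4/12)(8/12) = 0.032922; P(data | bowl C) = (1/6)(1/6)(5/6)(5/6)(1/6) = 0.003215.
Weighting by the prior gives 1/3 · 0.03387 = 0.01129, 1/6 · 0.032922 = 0.005487, 1/2 · 0.003215 = 0.0016075; with total 0.018385.
Hence P(bowl B | data) = (0.005487) / (0.018385) = 0.29846.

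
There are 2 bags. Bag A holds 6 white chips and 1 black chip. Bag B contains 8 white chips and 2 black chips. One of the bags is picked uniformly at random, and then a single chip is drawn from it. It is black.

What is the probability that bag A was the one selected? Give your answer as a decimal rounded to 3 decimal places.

For each hypothesis, P(data | H) works out to: P(data | bag A) = (1/7) = 1/7; P(data | bag B) = (2/10) = 1/5.
Weighting by the prior gives 1/2 · 1/7 = 1/14, 1/2 · 1/5 = 1/10; summing to 6/35.
So P(bag A | data) = (1/14) / (6/35) = 5/12.

0.417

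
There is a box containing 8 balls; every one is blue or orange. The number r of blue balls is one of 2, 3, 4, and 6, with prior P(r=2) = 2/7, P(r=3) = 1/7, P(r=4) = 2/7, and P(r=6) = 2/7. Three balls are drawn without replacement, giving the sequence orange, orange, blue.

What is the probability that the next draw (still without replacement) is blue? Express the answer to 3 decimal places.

Under each hypothesis, the probability of the observed sequence is: P(data | r = 2) = (6/8)(5/7)(2/6) = 5/28; P(data | r = 3) = (5/8)(4/7)(3/6) = 5/28; P(data | r = 4) = (4/8)(3/7)(4/6) = 1/7; P(data | r = 6) = (2/8)(1/7)(6/6) = 1/28.
Weighting by the prior gives 2/7 · 5/28 = 5/98, 1/7 · 5/28 = 5/196, 2/7 · 1/7 = 2/49, 2/7 · 1/28 = 1/98; summing to 25/196.
Dividing through by the total gives posterior P(r = 2 | data) = 2/5, P(r = 3 | data) = 1/5, P(r = 4 | data) = 8/25, P(r = 6 | data) = 2/25.
The predictive probability is P(blue next | data) = (1/5)(2/5) + (2/5)(1/5) + (3/5)(8/25) + (1)(2/25) = 54/125.

0.432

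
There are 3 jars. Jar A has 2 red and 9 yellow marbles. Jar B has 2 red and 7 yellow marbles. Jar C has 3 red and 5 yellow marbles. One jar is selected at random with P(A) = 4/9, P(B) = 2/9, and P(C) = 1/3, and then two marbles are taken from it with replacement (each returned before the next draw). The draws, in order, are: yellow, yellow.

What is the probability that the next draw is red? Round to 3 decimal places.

The likelihood of the observed sequence under each hypothesis: P(data | jar A) = (9/11)(9/11) = 0.66942; P(data | jar B) = (7/9)(7/9) = 0.60494; P(data | jar C) = (5/8)(5/8) = 0.39062.
Weighting by the prior gives 4/9 · 0.66942 = 0.29752, 2/9 · 0.60494 = 0.13443, 1/3 · 0.39062 = 0.13021; these sum to 0.56216.
Dividing through by the total gives posterior P(jar A | data) = 0.52925, P(jar B | data) = 0.23913, P(jar C | data) = 0.23162.
So P(red next | data) = Σ P(red next | H) P(H | data) = (2/11)(0.52925) + (2/9)(0.23913) + (3/8)(0.23162) = 0.23623.

0.236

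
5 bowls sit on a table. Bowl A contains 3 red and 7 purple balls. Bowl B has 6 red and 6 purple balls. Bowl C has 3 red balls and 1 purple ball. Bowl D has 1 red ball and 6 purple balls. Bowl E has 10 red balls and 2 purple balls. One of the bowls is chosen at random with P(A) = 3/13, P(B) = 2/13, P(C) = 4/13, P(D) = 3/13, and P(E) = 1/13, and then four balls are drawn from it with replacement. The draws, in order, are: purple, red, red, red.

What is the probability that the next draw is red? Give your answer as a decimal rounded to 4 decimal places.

0.6747

Under each hypothesis, the probability of the observed sequence is: P(data | bowl A) = (7/10)(3/10)(3/10)(3/10) = 0.0189; P(data | bowl B) = (6/12)(6/12)(6/12)(6/12) = 0.0625; P(data | bowl C) = (1/4)(3/4)(3/4)(3/4) = 0.10547; P(data | bowl D) = (6/7)(1/7)(1/7)(1/7) = 0.002499; P(data | bowl E) = (2/12)(10/12)(10/12)(10/12) = 0.096451.
The prior-weighted likelihoods are 3/13 · 0.0189 = 0.0043615, 2/13 · 0.0625 = 0.0096154, 4/13 · 0.10547 = 0.032452, 3/13 · 0.002499 = 0.00057668, 1/13 · 0.096451 = 0.0074193; with total 0.054425.
The posterior is then P(bowl A | data) = 0.080139, P(bowl B | data) = 0.17667, P(bowl C | data) = 0.59627, P(bowl D | data) = 0.010596, P(bowl E | data) = 0.13632.
The predictive probability is P(red next | data) = (3/10)(0.080139) + (1/2)(0.17667) + (3/4)(0.59627) + (1/7)(0.010596) + (5/6)(0.13632) = 0.6747.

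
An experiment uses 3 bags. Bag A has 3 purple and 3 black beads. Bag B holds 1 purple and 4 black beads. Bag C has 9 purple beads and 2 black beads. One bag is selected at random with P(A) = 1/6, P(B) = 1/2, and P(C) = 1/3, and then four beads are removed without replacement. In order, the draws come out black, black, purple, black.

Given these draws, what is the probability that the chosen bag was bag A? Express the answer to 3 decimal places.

The likelihood of the observed sequence under each hypothesis: P(data | bag A) = (3/6)(2/5)(3/4)(1/3) = 1/20; P(data | bag B) = (4/5)(3/4)(1/3)(2/2) = 1/5; P(data | bag C) = (2/11)(1/10)(9/9)(0/8) = 0.
Weighting by the prior gives 1/6 · 1/20 = 1/120, 1/2 · 1/5 = 1/10, 1/3 · 0 = 0; summing to 13/120.
By Bayes' rule, P(bag A | data) = (1/120) / (13/120) = 1/13.

0.077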